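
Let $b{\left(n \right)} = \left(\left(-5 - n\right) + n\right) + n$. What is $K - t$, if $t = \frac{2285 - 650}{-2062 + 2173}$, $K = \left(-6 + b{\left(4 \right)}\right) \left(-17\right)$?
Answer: $\frac{3858}{37} \approx 104.27$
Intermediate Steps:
$b{\left(n \right)} = -5 + n$
$K = 119$ ($K = \left(-6 + \left(-5 + 4\right)\right) \left(-17\right) = \left(-6 - 1\right) \left(-17\right) = \left(-7\right) \left(-17\right) = 119$)
$t = \frac{545}{37}$ ($t = \frac{1635}{111} = 1635 \cdot \frac{1}{111} = \frac{545}{37} \approx 14.73$)
$K - t = 119 - \frac{545}{37} = \frac{3858}{37}$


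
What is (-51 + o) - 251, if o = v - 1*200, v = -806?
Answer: -1308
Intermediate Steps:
o = -1006 (o = -806 - 1*200 = -806 - 200 = -1006)
(-51 + o) - 251 = (-51 - 1006) - 251 = -1057 - 251 = -1308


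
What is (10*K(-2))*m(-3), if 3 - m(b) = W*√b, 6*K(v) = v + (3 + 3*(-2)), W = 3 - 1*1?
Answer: -25 + 50*I*√3/3 ≈ -25.0 + 28.868*I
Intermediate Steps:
W = 2 (W = 3 - 1 = 2)
K(v) = -½ + v/6 (K(v) = (v + (3 + 3*(-2)))/6 = (v + (3 - 6))/6 = (v - 3)/6 = (-3 + v)/6 = -½ + v/6)
m(b) = 3 - 2*√b
(10*K(-2))*m(-3) = (10*(-½ + (⅙)*(-2)))*(3 - 2*I*√3) = (10*(-½ - ⅓))*(3 - 2*I*√3) = (10*(-⅚))*(3 - 2*I*√3) = -25*(3 - 2*I*√3)/3 = -25 + 50*I*√3/3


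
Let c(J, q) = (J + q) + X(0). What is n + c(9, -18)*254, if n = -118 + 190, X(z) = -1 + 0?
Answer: -2468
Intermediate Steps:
X(z) = -1
n = 72
c(J, q) = -1 + J + q (c(J, q) = (J + q) - 1 = -1 + J + q)
n + c(9, -18)*254 = 72 + (-1 + 9 - 18)*254 = 72 - 10*254 = 72 - 2540 = -2468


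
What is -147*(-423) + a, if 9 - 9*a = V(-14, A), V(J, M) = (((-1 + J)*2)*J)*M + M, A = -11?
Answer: 564269/9 ≈ 62697.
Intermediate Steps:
V(J, M) = M + J*M*(-2 + 2*J) (V(J, M) = ((-2 + 2*J)*J)*M + M = (J*(-2 + 2*J))*M + M = J*M*(-2 + 2*J) + M = M + J*M*(-2 + 2*J))
a = 4640/9 (a = 1 - (-11)*(1 - 2*(-14) + 2*(-14)²)/9 = 1 - (-11)*(1 + 28 + 2*196)/9 = 1 - (-11)*(1 + 28 + 392)/9 = 1 - (-11)*421/9 = 1 - ⅑*(-4631) = 1 + 4631/9 = 4640/9 ≈ 515.56)
-147*(-423) + a = -147*(-423) + 4640/9 = 62181 + 4640/9 = 564269/9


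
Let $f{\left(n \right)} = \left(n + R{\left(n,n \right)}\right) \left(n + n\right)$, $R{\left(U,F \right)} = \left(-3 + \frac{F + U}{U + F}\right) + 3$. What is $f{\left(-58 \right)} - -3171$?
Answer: $9783$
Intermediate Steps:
$R{\left(U,F \right)} = 1$ ($R{\left(U,F \right)} = \left(-3 + \frac{F + U}{F + U}\right) + 3 = \left(-3 + 1\right) + 3 = -2 + 3 = 1$)
$f{\left(n \right)} = 2 n \left(1 + n\right)$ ($f{\left(n \right)} = \left(n + 1\right) \left(n + n\right) = \left(1 + n\right) 2 n = 2 n \left(1 + n\right)$)
$f{\left(-58 \right)} - -3171 = 2 \left(-58\right) \left(1 - 58\right) - -3171 = 2 \left(-58\right) \left(-57\right) + 3171 = 6612 + 3171 = 9783$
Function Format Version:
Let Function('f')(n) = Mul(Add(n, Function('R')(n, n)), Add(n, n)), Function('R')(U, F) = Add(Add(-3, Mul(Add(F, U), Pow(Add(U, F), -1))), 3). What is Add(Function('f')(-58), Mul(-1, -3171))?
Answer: 9783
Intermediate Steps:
Function('R')(U, F) = 1 (Function('R')(U, F) = Add(Add(-3, Mul(Add(F, U), Pow(Add(F, U), -1))), 3) = Add(Add(-3, 1), 3) = Add(-2, 3) = 1)
Function('f')(n) = Mul(2, n, Add(1, n)) (Function('f')(n) = Mul(Add(n, 1), Add(n, n)) = Mul(Add(1, n), Mul(2, n)) = Mul(2, n, Add(1, n)))
Add(Function('f')(-58), Mul(-1, -3171)) = Add(Mul(2, -58, Add(1, -58)), Mul(-1, -3171)) = Add(Mul(2, -58, -57), 3171) = Add(6612, 3171) = 9783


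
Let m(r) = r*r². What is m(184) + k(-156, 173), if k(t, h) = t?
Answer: 6229348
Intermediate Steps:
m(r) = r³
m(184) + k(-156, 173) = 184³ - 156 = 6229504 - 156 = 6229348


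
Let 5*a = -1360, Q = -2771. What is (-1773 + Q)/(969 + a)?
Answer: -4544/697 ≈ -6.5194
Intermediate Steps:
a = -272 (a = (1/5)*(-1360) = -272)
(-1773 + Q)/(969 + a) = (-1773 - 2771)/(969 - 272) = -4544/697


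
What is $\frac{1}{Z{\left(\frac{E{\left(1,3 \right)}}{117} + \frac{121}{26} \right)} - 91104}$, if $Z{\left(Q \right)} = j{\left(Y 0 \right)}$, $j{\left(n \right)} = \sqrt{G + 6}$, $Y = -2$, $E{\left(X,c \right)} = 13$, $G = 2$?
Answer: $- \frac{11388}{1037492351} - \frac{\sqrt{2}}{4149969404} \approx -1.0977 \cdot 10^{-5}$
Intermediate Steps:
$j{\left(n \right)} = 2 \sqrt{2}$ ($j{\left(n \right)} = \sqrt{2 + 6} = \sqrt{8} = 2 \sqrt{2}$)
$Z{\left(Q \right)} = 2 \sqrt{2}$
$\frac{1}{Z{\left(\frac{E{\left(1,3 \right)}}{117} + \frac{121}{26} \right)} - 91104} = \frac{1}{2 \sqrt{2} - 91104} = \frac{1}{-91104 + 2 \sqrt{2}}$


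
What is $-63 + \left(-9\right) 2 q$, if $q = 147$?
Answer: $-2709$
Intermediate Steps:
$-63 + \left(-9\right) 2 q = -63 + \left(-9\right) 2 \cdot 147 = -63 - 2646 = -2709$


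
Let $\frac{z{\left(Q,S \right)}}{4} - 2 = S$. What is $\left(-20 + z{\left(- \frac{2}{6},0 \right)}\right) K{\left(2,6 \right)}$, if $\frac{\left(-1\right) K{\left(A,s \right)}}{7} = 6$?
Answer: $504$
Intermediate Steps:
$z{\left(Q,S \right)} = 8 + 4 S$
$K{\left(A,s \right)} = -42$ ($K{\left(A,s \right)} = \left(-7\right) 6 = -42$)
$\left(-20 + z{\left(- \frac{2}{6},0 \right)}\right) K{\left(2,6 \right)} = \left(-20 + \left(8 + 4 \cdot 0\right)\right) \left(-42\right) = \left(-20 + \left(8 + 0\right)\right) \left(-42\right) = \left(-20 + 8\right) \left(-42\right) = \left(-12\right) \left(-42\right) = 504$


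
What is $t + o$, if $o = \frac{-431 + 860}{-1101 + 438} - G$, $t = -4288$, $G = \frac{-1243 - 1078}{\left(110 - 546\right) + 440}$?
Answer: $- \frac{252171}{68} \approx -3708.4$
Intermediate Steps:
$G = - \frac{2321}{4}$ ($G = - \frac{2321}{\left(110 - 546\right) + 440} = - \frac{2321}{-436 + 440} = - \frac{2321}{4} \approx -580.25$)
$o = \frac{39413}{68}$ ($o = \frac{-431 + 860}{-1101 + 438} - - \frac{2321}{4} = \frac{429}{-663} + \frac{2321}{4} = 429 \left(- \frac{1}{663}\right) + \frac{2321}{4} = - \frac{11}{17} + \frac{2321}{4} = \frac{39413}{68} \approx 579.6$)
$t + o = -4288 + \frac{39413}{68} = - \frac{252171}{68}$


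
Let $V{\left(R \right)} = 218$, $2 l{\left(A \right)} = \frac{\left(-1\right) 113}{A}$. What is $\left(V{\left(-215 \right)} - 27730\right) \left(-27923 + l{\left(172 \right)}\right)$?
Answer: $\frac{33033744375}{43} \approx 7.6823 \cdot 10^{8}$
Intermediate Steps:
$l{\left(A \right)} = - \frac{113}{2 A}$ ($l{\left(A \right)} = \frac{\left(-1\right) 113 \frac{1}{A}}{2} = \frac{\left(-113\right) \frac{1}{A}}{2} = - \frac{113}{2 A}$)
$\left(V{\left(-215 \right)} - 27730\right) \left(-27923 + l{\left(172 \right)}\right) = \left(218 - 27730\right) \left(-27923 - \frac{113}{2 \cdot 172}\right) = - 27512 \left(-27923 - \frac{113}{344}\right) = \left(-27512\right) \left(- \frac{9605625}{344}\right) = \frac{33033744375}{43}$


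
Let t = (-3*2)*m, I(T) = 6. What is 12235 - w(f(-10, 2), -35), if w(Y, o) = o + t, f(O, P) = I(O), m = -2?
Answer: 12258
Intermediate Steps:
t = 12 (t = -3*2*(-2) = -6*(-2) = 12)
f(O, P) = 6
w(Y, o) = 12 + o (w(Y, o) = o + 12 = 12 + o)
12235 - w(f(-10, 2), -35) = 12235 - (12 - 35) = 12235 - 1*(-23) = 12235 + 23 = 12258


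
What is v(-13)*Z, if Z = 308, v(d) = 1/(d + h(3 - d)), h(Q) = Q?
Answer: 308/3 ≈ 102.67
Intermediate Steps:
v(d) = ⅓ (v(d) = 1/(d + (3 - d)) = 1/3 = ⅓)
v(-13)*Z = (⅓)*308 = 308/3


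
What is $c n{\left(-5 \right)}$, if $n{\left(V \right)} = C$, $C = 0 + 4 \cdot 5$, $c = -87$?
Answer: $-1740$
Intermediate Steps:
$C = 20$ ($C = 0 + 20 = 20$)
$n{\left(V \right)} = 20$
$c n{\left(-5 \right)} = \left(-87\right) 20 = -1740$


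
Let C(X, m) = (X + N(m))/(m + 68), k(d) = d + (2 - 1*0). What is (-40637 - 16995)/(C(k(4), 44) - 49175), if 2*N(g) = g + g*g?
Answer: 1613696/1376651 ≈ 1.1722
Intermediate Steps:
k(d) = 2 + d (k(d) = d + (2 + 0) = d + 2 = 2 + d)
N(g) = g/2 + g**2/2 (N(g) = (g + g*g)/2 = (g + g**2)/2 = g/2 + g**2/2)
C(X, m) = (X + m*(1 + m)/2)/(68 + m) (C(X, m) = (X + m*(1 + m)/2)/(m + 68) = (X + m*(1 + m)/2)/(68 + m))
(-40637 - 16995)/(C(k(4), 44) - 49175) = (-40637 - 16995)/(((2 + 4) + (1/2)*44*(1 + 44))/(68 + 44) - 49175) = -57632/((6 + (1/2)*44*45)/112 - 49175) = -57632/((6 + 990)/112 - 49175) = -57632/((1/112)*996 - 49175) = -57632/(249/28 - 49175) = -57632/(-1376651/28) = -57632*(-28/1376651) = 1613696/1376651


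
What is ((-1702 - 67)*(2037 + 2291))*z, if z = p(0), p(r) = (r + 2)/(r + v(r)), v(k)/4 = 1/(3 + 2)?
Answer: -19140580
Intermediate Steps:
v(k) = 4/5 (v(k) = 4/(3 + 2) = 4/5)
p(r) = (2 + r)/(4/5 + r) (p(r) = (r + 2)/(r + 4/5) = (2 + r)/(4/5 + r))
z = 5/2 (z = 5*(2 + 0)/(4 + 5*0) = 5*2/(4 + 0) = 5*2/4 = 5*(1/4)*2 = 5/2 ≈ 2.5000)
((-1702 - 67)*(2037 + 2291))*z = ((-1702 - 67)*(2037 + 2291))*(5/2) = -1769*4328*(5/2) = -7656232*5/2 = -19140580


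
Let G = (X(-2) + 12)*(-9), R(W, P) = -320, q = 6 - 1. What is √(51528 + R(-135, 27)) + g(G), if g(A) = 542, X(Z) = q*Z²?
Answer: 542 + 2*√12802 ≈ 768.29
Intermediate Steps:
q = 5
X(Z) = 5*Z²
G = -288 (G = (5*(-2)² + 12)*(-9) = (5*4 + 12)*(-9) = (20 + 12)*(-9) = 32*(-9) = -288)
√(51528 + R(-135, 27)) + g(G) = √(51528 - 320) + 542 = √51208 + 542 = 2*√12802 + 542 = 542 + 2*√12802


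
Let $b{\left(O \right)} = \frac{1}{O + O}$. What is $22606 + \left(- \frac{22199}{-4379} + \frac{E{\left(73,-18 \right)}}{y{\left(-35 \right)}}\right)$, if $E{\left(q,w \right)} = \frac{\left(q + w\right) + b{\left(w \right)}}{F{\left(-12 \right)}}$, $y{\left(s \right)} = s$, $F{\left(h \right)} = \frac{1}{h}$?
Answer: $\frac{10405122706}{459795} \approx 22630.0$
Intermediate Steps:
$b{\left(O \right)} = \frac{1}{2 O}$
$E{\left(q,w \right)} = - 12 q - 12 w - \frac{6}{w}$ ($E{\left(q,w \right)} = \frac{\left(q + w\right) + \frac{1}{2 w}}{\frac{1}{-12}} = \frac{q + w + \frac{1}{2 w}}{- \frac{1}{12}} = \left(q + w + \frac{1}{2 w}\right) \left(-12\right) = - 12 q - 12 w - \frac{6}{w}$)
$22606 + \left(- \frac{22199}{-4379} + \frac{E{\left(73,-18 \right)}}{y{\left(-35 \right)}}\right) = 22606 - \left(- \frac{22199}{4379} - \frac{6 \frac{1}{-18} \left(-1 - - 36 \left(73 - 18\right)\right)}{-35}\right) = 22606 - \left(- \frac{22199}{4379} - 6 \left(- \frac{1}{18}\right) \left(-1 - \left(-36\right) 55\right) \left(- \frac{1}{35}\right)\right) = 22606 + \left(\frac{22199}{4379} + 6 \left(- \frac{1}{18}\right) \left(-1 + 1980\right) \left(- \frac{1}{35}\right)\right) = 22606 + \left(\frac{22199}{4379} + 6 \left(- \frac{1}{18}\right) 1979 \left(- \frac{1}{35}\right)\right) = 22606 + \left(\frac{22199}{4379} - - \frac{1979}{105}\right) = 22606 + \left(\frac{22199}{4379} + \frac{1979}{105}\right) = 22606 + \frac{10996936}{459795} = \frac{10405122706}{459795}$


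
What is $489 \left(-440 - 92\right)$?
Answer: $-260148$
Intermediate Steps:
$489 \left(-440 - 92\right) = 489 \left(-532\right) = -260148$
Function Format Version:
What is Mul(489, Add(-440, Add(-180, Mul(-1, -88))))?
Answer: -260148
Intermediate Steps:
Mul(489, Add(-440, Add(-180, Mul(-1, -88)))) = Mul(489, Add(-440, Add(-180, 88))) = Mul(489, Add(-440, -92)) = Mul(489, -532) = -260148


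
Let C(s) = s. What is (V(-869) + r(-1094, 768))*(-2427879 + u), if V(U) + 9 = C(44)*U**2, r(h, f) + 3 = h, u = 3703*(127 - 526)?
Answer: -129759937057728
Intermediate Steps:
u = -1477497 (u = 3703*(-399) = -1477497)
r(h, f) = -3 + h
V(U) = -9 + 44*U**2
(V(-869) + r(-1094, 768))*(-2427879 + u) = ((-9 + 44*(-869)**2) + (-3 - 1094))*(-2427879 - 1477497) = ((-9 + 44*755161) - 1097)*(-3905376) = ((-9 + 33227084) - 1097)*(-3905376) = (33227075 - 1097)*(-3905376) = 33225978*(-3905376) = -129759937057728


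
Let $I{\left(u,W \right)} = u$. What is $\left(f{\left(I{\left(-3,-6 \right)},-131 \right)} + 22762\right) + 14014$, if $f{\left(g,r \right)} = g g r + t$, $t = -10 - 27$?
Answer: $35560$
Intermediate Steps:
$t = -37$
$f{\left(g,r \right)} = -37 + r g^{2}$ ($f{\left(g,r \right)} = g g r - 37 = g^{2} r - 37 = r g^{2} - 37 = -37 + r g^{2}$)
$\left(f{\left(I{\left(-3,-6 \right)},-131 \right)} + 22762\right) + 14014 = \left(\left(-37 - 131 \left(-3\right)^{2}\right) + 22762\right) + 14014 = \left(\left(-37 - 1179\right) + 22762\right) + 14014 = \left(-1216 + 22762\right) + 14014 = 21546 + 14014 = 35560$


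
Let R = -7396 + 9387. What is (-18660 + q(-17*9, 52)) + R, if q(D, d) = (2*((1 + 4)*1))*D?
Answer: -18199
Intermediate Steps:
R = 1991
q(D, d) = 10*D (q(D, d) = (2*(5*1))*D = (2*5)*D = 10*D)
(-18660 + q(-17*9, 52)) + R = (-18660 + 10*(-17*9)) + 1991 = (-18660 + 10*(-153)) + 1991 = (-18660 - 1530) + 1991 = -20190 + 1991 = -18199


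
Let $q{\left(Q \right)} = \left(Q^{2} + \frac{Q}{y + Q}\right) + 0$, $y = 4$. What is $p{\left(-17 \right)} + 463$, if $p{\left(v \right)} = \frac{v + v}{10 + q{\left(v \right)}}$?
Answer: $\frac{903555}{1952} \approx 462.89$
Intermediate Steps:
$q{\left(Q \right)} = Q^{2} + \frac{Q}{4 + Q}$ ($q{\left(Q \right)} = \left(Q^{2} + \frac{Q}{4 + Q}\right) + 0 = Q^{2} + \frac{Q}{4 + Q}$)
$p{\left(v \right)} = \frac{2 v}{10 + \frac{v \left(1 + v^{2} + 4 v\right)}{4 + v}}$ ($p{\left(v \right)} = \frac{v + v}{10 + \frac{v \left(1 + v^{2} + 4 v\right)}{4 + v}} = \frac{2 v}{10 + \frac{v \left(1 + v^{2} + 4 v\right)}{4 + v}}$)
$p{\left(-17 \right)} + 463 = 2 \left(-17\right) \frac{1}{40 + \left(-17\right)^{3} + 4 \left(-17\right)^{2} + 11 \left(-17\right)} \left(4 - 17\right) + 463 = 2 \left(-17\right) \frac{1}{40 - 4913 + 4 \cdot 289 - 187} \left(-13\right) + 463 = 2 \left(-17\right) \frac{1}{40 - 4913 + 1156 - 187} \left(-13\right) + 463 = 2 \left(-17\right) \frac{1}{-3904} \left(-13\right) + 463 = 2 \left(-17\right) \left(- \frac{1}{3904}\right) \left(-13\right) + 463 = - \frac{221}{1952} + 463 = \frac{903555}{1952}$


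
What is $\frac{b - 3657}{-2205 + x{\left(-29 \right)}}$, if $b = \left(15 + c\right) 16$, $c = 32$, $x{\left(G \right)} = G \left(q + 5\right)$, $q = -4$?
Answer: $\frac{2905}{2234} \approx 1.3004$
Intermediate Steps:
$x{\left(G \right)} = G$ ($x{\left(G \right)} = G \left(-4 + 5\right) = G 1 = G$)
$b = 752$ ($b = \left(15 + 32\right) 16 = 47 \cdot 16 = 752$)
$\frac{b - 3657}{-2205 + x{\left(-29 \right)}} = \frac{752 - 3657}{-2205 - 29} = - \frac{2905}{-2234} = \left(-2905\right) \left(- \frac{1}{2234}\right) = \frac{2905}{2234}$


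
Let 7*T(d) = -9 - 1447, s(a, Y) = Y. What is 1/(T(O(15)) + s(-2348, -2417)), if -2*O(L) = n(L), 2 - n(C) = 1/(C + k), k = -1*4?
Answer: -1/2625 ≈ -0.00038095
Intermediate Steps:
k = -4
n(C) = 2 - 1/(-4 + C) (n(C) = 2 - 1/(C - 4) = 2 - 1/(-4 + C))
O(L) = -(-9 + 2*L)/(2*(-4 + L))
T(d) = -208 (T(d) = (-9 - 1447)/7 = (⅐)*(-1456) = -208)
1/(T(O(15)) + s(-2348, -2417)) = 1/(-208 - 2417) = 1/(-2625) = -1/2625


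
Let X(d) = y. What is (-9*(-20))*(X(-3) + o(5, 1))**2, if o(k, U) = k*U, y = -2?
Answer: 1620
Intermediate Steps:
X(d) = -2
o(k, U) = U*k
(-9*(-20))*(X(-3) + o(5, 1))**2 = (-9*(-20))*(-2 + 1*5)**2 = 180*(-2 + 5)**2 = 180*3**2 = 180*9 = 1620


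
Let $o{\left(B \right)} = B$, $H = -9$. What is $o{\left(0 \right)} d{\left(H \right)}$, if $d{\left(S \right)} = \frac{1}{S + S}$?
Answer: $0$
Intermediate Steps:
$d{\left(S \right)} = \frac{1}{2 S}$
$o{\left(0 \right)} d{\left(H \right)} = 0 \frac{1}{2 \left(-9\right)} = 0 \cdot \frac{1}{2} \left(- \frac{1}{9}\right) = 0 \left(- \frac{1}{18}\right) = 0$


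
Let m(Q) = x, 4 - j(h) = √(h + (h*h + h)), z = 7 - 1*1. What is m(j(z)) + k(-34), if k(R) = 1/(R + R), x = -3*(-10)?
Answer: 2039/68 ≈ 29.985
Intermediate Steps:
z = 6 (z = 7 - 1 = 6)
x = 30
j(h) = 4 - √(h² + 2*h) (j(h) = 4 - √(h + (h*h + h)) = 4 - √(h + (h² + h)) = 4 - √(h + (h + h²)) = 4 - √(h² + 2*h))
m(Q) = 30
k(R) = 1/(2*R)
m(j(z)) + k(-34) = 30 + (½)/(-34) = 30 + (½)*(-1/34) = 30 - 1/68 = 2039/68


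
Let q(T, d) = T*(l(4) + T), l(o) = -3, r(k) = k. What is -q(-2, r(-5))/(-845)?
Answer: 2/169 ≈ 0.011834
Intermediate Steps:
q(T, d) = T*(-3 + T)
-q(-2, r(-5))/(-845) = -(-2)*(-3 - 2)/(-845) = -(-2)*(-5)*(-1/845) = -1*10*(-1/845) = -10*(-1/845) = 2/169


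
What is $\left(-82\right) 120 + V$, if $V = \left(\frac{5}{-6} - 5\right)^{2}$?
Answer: $- \frac{353015}{36} \approx -9806.0$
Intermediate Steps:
$V = \frac{1225}{36}$ ($V = \left(5 \left(- \frac{1}{6}\right) - 5\right)^{2} = \left(- \frac{5}{6} - 5\right)^{2} = \left(- \frac{35}{6}\right)^{2} = \frac{1225}{36} \approx 34.028$)
$\left(-82\right) 120 + V = \left(-82\right) 120 + \frac{1225}{36} = -9840 + \frac{1225}{36} = - \frac{353015}{36}$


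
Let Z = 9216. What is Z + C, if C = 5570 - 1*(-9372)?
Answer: 24158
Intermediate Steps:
C = 14942 (C = 5570 + 9372 = 14942)
Z + C = 9216 + 14942 = 24158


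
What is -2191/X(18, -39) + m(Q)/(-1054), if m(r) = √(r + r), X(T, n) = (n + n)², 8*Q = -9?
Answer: -2191/6084 - 3*I/2108 ≈ -0.36013 - 0.0014232*I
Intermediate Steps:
Q = -9/8 (Q = (⅛)*(-9) = -9/8 ≈ -1.1250)
X(T, n) = 4*n² (X(T, n) = (2*n)² = 4*n²)
m(r) = √2*√r (m(r) = √(2*r) = √2*√r)
-2191/X(18, -39) + m(Q)/(-1054) = -2191/(4*(-39)²) + (√2*√(-9/8))/(-1054) = -2191/(4*1521) + (√2*(3*I*√2/4))*(-1/1054) = -2191/6084 + (3*I/2)*(-1/1054) = -2191*1/6084 - 3*I/2108 = -2191/6084 - 3*I/2108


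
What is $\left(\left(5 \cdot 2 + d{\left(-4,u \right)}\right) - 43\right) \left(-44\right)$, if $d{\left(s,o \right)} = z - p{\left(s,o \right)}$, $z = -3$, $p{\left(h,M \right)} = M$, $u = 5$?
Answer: $1804$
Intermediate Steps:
$d{\left(s,o \right)} = -3 - o$
$\left(\left(5 \cdot 2 + d{\left(-4,u \right)}\right) - 43\right) \left(-44\right) = \left(\left(5 \cdot 2 - 8\right) - 43\right) \left(-44\right) = \left(\left(10 - 8\right) - 43\right) \left(-44\right) = \left(2 - 43\right) \left(-44\right) = \left(-41\right) \left(-44\right) = 1804$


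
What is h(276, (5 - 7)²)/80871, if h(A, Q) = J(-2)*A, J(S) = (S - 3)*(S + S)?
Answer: 1840/26957 ≈ 0.068257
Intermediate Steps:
J(S) = 2*S*(-3 + S) (J(S) = (-3 + S)*(2*S) = 2*S*(-3 + S))
h(A, Q) = 20*A (h(A, Q) = (2*(-2)*(-3 - 2))*A = (2*(-2)*(-5))*A = 20*A)
h(276, (5 - 7)²)/80871 = (20*276)/80871 = 5520*(1/80871) = 1840/26957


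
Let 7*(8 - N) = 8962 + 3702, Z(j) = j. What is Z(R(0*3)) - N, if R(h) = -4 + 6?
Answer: 12622/7 ≈ 1803.1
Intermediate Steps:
R(h) = 2
N = -12608/7 (N = 8 - (8962 + 3702)/7 = 8 - ⅐*12664 = 8 - 12664/7 = -12608/7 ≈ -1801.1)
Z(R(0*3)) - N = 2 - 1*(-12608/7) = 2 + 12608/7 = 12622/7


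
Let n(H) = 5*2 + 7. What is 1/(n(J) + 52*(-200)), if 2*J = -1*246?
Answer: -1/10383 ≈ -9.6311e-5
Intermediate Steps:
J = -123 (J = (-1*246)/2 = (1/2)*(-246) = -123)
n(H) = 17 (n(H) = 10 + 7 = 17)
1/(n(J) + 52*(-200)) = 1/(17 + 52*(-200)) = 1/(17 - 10400) = 1/(-10383) = -1/10383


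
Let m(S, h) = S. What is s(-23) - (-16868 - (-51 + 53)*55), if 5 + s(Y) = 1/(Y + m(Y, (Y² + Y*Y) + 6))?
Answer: 780757/46 ≈ 16973.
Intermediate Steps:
s(Y) = -5 + 1/(2*Y) (s(Y) = -5 + 1/(Y + Y) = -5 + 1/(2*Y))
s(-23) - (-16868 - (-51 + 53)*55) = (-5 + (½)/(-23)) - (-16868 - (-51 + 53)*55) = (-5 + (½)*(-1/23)) - (-16868 - 2*55) = (-5 - 1/46) - (-16868 - 1*110) = -231/46 - (-16868 - 110) = -231/46 - 1*(-16978) = -231/46 + 16978 = 780757/46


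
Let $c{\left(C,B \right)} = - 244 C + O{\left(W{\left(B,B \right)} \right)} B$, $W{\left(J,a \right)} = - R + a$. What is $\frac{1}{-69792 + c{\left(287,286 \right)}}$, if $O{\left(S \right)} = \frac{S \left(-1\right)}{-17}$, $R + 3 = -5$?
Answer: $- \frac{17}{2292856} \approx -7.4143 \cdot 10^{-6}$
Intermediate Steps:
$R = -8$ ($R = -3 - 5 = -8$)
$W{\left(J,a \right)} = 8 + a$ ($W{\left(J,a \right)} = \left(-1\right) \left(-8\right) + a = 8 + a$)
$O{\left(S \right)} = \frac{S}{17}$ ($O{\left(S \right)} = - S \left(- \frac{1}{17}\right) = \frac{S}{17}$)
$c{\left(C,B \right)} = - 244 C + B \left(\frac{8}{17} + \frac{B}{17}\right)$ ($c{\left(C,B \right)} = - 244 C + \frac{8 + B}{17} B = - 244 C + \left(\frac{8}{17} + \frac{B}{17}\right) B = - 244 C + B \left(\frac{8}{17} + \frac{B}{17}\right)$)
$\frac{1}{-69792 + c{\left(287,286 \right)}} = \frac{1}{-69792 + \left(\left(-244\right) 287 + \frac{1}{17} \cdot 286 \left(8 + 286\right)\right)} = \frac{1}{-69792 - \left(70028 - \frac{84084}{17}\right)} = \frac{1}{-69792 + \left(-70028 + \frac{84084}{17}\right)} = \frac{1}{-69792 - \frac{1106392}{17}} = \frac{1}{- \frac{2292856}{17}} = - \frac{17}{2292856}$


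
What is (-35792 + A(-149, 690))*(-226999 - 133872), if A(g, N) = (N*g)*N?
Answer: 25612708076732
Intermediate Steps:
A(g, N) = g*N**2
(-35792 + A(-149, 690))*(-226999 - 133872) = (-35792 - 149*690**2)*(-226999 - 133872) = (-35792 - 149*476100)*(-360871) = (-35792 - 70938900)*(-360871) = -70974692*(-360871) = 25612708076732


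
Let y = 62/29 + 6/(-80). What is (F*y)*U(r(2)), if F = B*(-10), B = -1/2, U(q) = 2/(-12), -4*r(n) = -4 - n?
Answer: -2393/1392 ≈ -1.7191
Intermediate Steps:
r(n) = 1 + n/4 (r(n) = -(-4 - n)/4 = 1 + n/4)
U(q) = -⅙ (U(q) = 2*(-1/12) = -⅙)
y = 2393/1160 (y = 62*(1/29) + 6*(-1/80) = 62/29 - 3/40 = 2393/1160 ≈ 2.0629)
B = -½ (B = -1*½ = -½ ≈ -0.50000)
F = 5 (F = -½*(-10) = 5)
(F*y)*U(r(2)) = (5*(2393/1160))*(-⅙) = (2393/232)*(-⅙) = -2393/1392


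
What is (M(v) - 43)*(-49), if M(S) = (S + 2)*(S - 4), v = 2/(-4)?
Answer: 9751/4 ≈ 2437.8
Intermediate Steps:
v = -½ (v = 2*(-¼) = -½ ≈ -0.50000)
M(S) = (-4 + S)*(2 + S) (M(S) = (2 + S)*(-4 + S) = (-4 + S)*(2 + S))
(M(v) - 43)*(-49) = ((-8 + (-½)² - 2*(-½)) - 43)*(-49) = ((-8 + ¼ + 1) - 43)*(-49) = (-27/4 - 43)*(-49) = -199/4*(-49) = 9751/4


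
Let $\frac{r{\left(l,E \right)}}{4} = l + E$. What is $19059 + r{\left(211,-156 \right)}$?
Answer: $19279$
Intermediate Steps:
$r{\left(l,E \right)} = 4 E + 4 l$ ($r{\left(l,E \right)} = 4 \left(l + E\right) = 4 \left(E + l\right) = 4 E + 4 l$)
$19059 + r{\left(211,-156 \right)} = 19059 + \left(4 \left(-156\right) + 4 \cdot 211\right) = 19059 + \left(-624 + 844\right) = 19059 + 220 = 19279$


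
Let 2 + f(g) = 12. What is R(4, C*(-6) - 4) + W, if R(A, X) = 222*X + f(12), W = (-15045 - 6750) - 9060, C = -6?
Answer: -23741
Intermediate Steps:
W = -30855 (W = -21795 - 9060 = -30855)
f(g) = 10 (f(g) = -2 + 12 = 10)
R(A, X) = 10 + 222*X (R(A, X) = 222*X + 10 = 10 + 222*X)
R(4, C*(-6) - 4) + W = (10 + 222*(-6*(-6) - 4)) - 30855 = (10 + 222*(36 - 4)) - 30855 = (10 + 222*32) - 30855 = (10 + 7104) - 30855 = 7114 - 30855 = -23741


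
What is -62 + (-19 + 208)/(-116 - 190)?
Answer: -2129/34 ≈ -62.618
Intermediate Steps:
-62 + (-19 + 208)/(-116 - 190) = -62 + 189/(-306) = -62 + 189*(-1/306) = -62 - 21/34 = -2129/34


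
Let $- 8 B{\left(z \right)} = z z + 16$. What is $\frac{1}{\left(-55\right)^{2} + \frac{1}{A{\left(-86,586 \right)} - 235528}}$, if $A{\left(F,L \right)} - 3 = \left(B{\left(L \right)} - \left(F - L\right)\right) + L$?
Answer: $\frac{554387}{1677020673} \approx 0.00033058$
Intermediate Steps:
$B{\left(z \right)} = -2 - \frac{z^{2}}{8}$ ($B{\left(z \right)} = - \frac{z z + 16}{8} = - \frac{z^{2} + 16}{8} = - \frac{16 + z^{2}}{8} = -2 - \frac{z^{2}}{8}$)
$A{\left(F,L \right)} = 1 - F + 2 L - \frac{L^{2}}{8}$ ($A{\left(F,L \right)} = 3 - \left(2 + F - 2 L + \frac{L^{2}}{8}\right) = 1 - F + 2 L - \frac{L^{2}}{8}$)
$\frac{1}{\left(-55\right)^{2} + \frac{1}{A{\left(-86,586 \right)} - 235528}} = \frac{1}{\left(-55\right)^{2} + \frac{1}{\left(1 - -86 + 2 \cdot 586 - \frac{586^{2}}{8}\right) - 235528}} = \frac{1}{3025 + \frac{1}{\left(1 + 86 + 1172 - \frac{85849}{2}\right) - 235528}} = \frac{1}{3025 + \frac{1}{- \frac{83331}{2} - 235528}} = \frac{1}{3025 + \frac{1}{- \frac{554387}{2}}} = \frac{1}{3025 - \frac{2}{554387}} = \frac{1}{\frac{1677020673}{554387}} = \frac{554387}{1677020673}$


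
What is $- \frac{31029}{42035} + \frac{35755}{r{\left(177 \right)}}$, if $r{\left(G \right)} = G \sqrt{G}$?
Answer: $- \frac{31029}{42035} + \frac{35755 \sqrt{177}}{31329} \approx 14.446$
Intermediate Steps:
$r{\left(G \right)} = G^{\frac{3}{2}}$
$- \frac{31029}{42035} + \frac{35755}{r{\left(177 \right)}} = - \frac{31029}{42035} + \frac{35755}{177^{\frac{3}{2}}} = \left(-31029\right) \frac{1}{42035} + \frac{35755}{177 \sqrt{177}} = - \frac{31029}{42035} + 35755 \frac{\sqrt{177}}{31329} = - \frac{31029}{42035} + \frac{35755 \sqrt{177}}{31329}$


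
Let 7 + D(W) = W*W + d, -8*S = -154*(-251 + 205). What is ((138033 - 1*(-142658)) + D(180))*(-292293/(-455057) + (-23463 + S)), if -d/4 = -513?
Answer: -3491600701700224/455057 ≈ -7.6729e+9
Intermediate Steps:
d = 2052 (d = -4*(-513) = 2052)
S = -1771/2 (S = -(-77)*(-251 + 205)/4 = -(-77)*(-46)/4 = -⅛*7084 = -1771/2 ≈ -885.50)
D(W) = 2045 + W² (D(W) = -7 + (W*W + 2052) = -7 + (W² + 2052) = -7 + (2052 + W²) = 2045 + W²)
((138033 - 1*(-142658)) + D(180))*(-292293/(-455057) + (-23463 + S)) = ((138033 - 1*(-142658)) + (2045 + 180²))*(-292293/(-455057) + (-23463 - 1771/2)) = ((138033 + 142658) + (2045 + 32400))*(-292293*(-1/455057) - 48697/2) = (280691 + 34445)*(292293/455057 - 48697/2) = 315136*(-22159326143/910114) = -3491600701700224/455057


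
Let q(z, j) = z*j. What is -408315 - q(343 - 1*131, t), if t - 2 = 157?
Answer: -442023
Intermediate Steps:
t = 159 (t = 2 + 157 = 159)
q(z, j) = j*z
-408315 - q(343 - 1*131, t) = -408315 - 159*(343 - 1*131) = -408315 - 159*(343 - 131) = -408315 - 159*212 = -408315 - 1*33708 = -408315 - 33708 = -442023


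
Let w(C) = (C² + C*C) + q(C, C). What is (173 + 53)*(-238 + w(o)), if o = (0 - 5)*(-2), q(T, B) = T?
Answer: -6328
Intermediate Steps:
o = 10 (o = -5*(-2) = 10)
w(C) = C + 2*C² (w(C) = (C² + C*C) + C = (C² + C²) + C = 2*C² + C = C + 2*C²)
(173 + 53)*(-238 + w(o)) = (173 + 53)*(-238 + 10*(1 + 2*10)) = 226*(-238 + 10*(1 + 20)) = 226*(-238 + 10*21) = 226*(-238 + 210) = 226*(-28) = -6328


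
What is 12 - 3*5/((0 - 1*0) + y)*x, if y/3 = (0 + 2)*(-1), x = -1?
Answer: 19/2 ≈ 9.5000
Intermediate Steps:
y = -6 (y = 3*((0 + 2)*(-1)) = 3*(2*(-1)) = 3*(-2) = -6)
12 - 3*5/((0 - 1*0) + y)*x = 12 - 3*5/((0 - 1*0) - 6)*(-1) = 12 - 3*5/((0 + 0) - 6)*(-1) = 12 - 3*5/(0 - 6)*(-1) = 12 - 3*5/(-6)*(-1) = 12 - 3*5*(-⅙)*(-1) = 12 - (-5)*(-1)/2 = 12 - 3*⅚ = 12 - 5/2 = 19/2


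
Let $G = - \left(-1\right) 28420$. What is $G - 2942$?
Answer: $25478$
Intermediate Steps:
$G = 28420$ ($G = \left(-1\right) \left(-28420\right) = 28420$)
$G - 2942 = 28420 - 2942 = 25478$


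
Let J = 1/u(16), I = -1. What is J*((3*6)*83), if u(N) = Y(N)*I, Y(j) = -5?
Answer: 1494/5 ≈ 298.80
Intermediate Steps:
u(N) = 5 (u(N) = -5*(-1) = 5)
J = ⅕ (J = 1/5 = ⅕ ≈ 0.20000)
J*((3*6)*83) = ((3*6)*83)/5 = (18*83)/5 = (⅕)*1494 = 1494/5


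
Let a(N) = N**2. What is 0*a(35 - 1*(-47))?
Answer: 0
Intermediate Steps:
0*a(35 - 1*(-47)) = 0*(35 - 1*(-47))**2 = 0*(35 + 47)**2 = 0*82**2 = 0*6724 = 0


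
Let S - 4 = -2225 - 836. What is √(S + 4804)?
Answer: √1747 ≈ 41.797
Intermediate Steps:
S = -3057 (S = 4 + (-2225 - 836) = 4 - 3061 = -3057)
√(S + 4804) = √(-3057 + 4804) = √1747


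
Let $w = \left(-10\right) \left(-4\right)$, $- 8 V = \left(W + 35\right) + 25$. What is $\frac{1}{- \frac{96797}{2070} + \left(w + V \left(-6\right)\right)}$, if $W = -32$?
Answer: $\frac{2070}{29473} \approx 0.070234$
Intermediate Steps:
$V = - \frac{7}{2}$ ($V = - \frac{\left(-32 + 35\right) + 25}{8} = - \frac{3 + 25}{8} = \left(- \frac{1}{8}\right) 28 = - \frac{7}{2} \approx -3.5$)
$w = 40$
$\frac{1}{- \frac{96797}{2070} + \left(w + V \left(-6\right)\right)} = \frac{1}{- \frac{96797}{2070} + \left(40 - -21\right)} = \frac{1}{\left(-96797\right) \frac{1}{2070} + \left(40 + 21\right)} = \frac{1}{- \frac{96797}{2070} + 61} = \frac{1}{\frac{29473}{2070}} = \frac{2070}{29473}$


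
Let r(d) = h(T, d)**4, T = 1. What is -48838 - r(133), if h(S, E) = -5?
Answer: -49463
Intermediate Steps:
r(d) = 625 (r(d) = (-5)**4 = 625)
-48838 - r(133) = -48838 - 1*625 = -48838 - 625 = -49463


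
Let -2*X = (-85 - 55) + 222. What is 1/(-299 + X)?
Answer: -1/340 ≈ -0.0029412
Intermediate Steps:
X = -41 (X = -((-85 - 55) + 222)/2 = -(-140 + 222)/2 = -1/2*82 = -41)
1/(-299 + X) = 1/(-299 - 41) = 1/(-340) = -1/340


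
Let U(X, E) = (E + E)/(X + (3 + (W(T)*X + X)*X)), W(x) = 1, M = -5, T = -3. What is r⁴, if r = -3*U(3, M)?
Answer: 625/256 ≈ 2.4414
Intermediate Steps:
U(X, E) = 2*E/(3 + X + 2*X²) (U(X, E) = (E + E)/(X + (3 + (1*X + X)*X)) = (2*E)/(X + (3 + (X + X)*X)) = (2*E)/(X + (3 + (2*X)*X)) = (2*E)/(X + (3 + 2*X²)) = (2*E)/(3 + X + 2*X²) = 2*E/(3 + X + 2*X²))
r = 5/4 (r = -6*(-5)/(3 + 3 + 2*3²) = -6*(-5)/(3 + 3 + 2*9) = -6*(-5)/(3 + 3 + 18) = -6*(-5)/24 = -3*(-5/12) = 5/4 ≈ 1.2500)
r⁴ = (5/4)⁴ = 625/256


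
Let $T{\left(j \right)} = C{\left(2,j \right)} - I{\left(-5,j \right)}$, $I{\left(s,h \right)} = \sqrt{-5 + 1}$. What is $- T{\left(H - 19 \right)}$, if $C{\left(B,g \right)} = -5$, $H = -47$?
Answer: $5 + 2 i \approx 5.0 + 2.0 i$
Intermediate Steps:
$I{\left(s,h \right)} = 2 i$ ($I{\left(s,h \right)} = \sqrt{-4} = 2 i$)
$T{\left(j \right)} = -5 - 2 i$
$- T{\left(H - 19 \right)} = - (-5 - 2 i) = 5 + 2 i$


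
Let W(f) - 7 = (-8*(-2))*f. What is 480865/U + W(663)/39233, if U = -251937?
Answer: -2313066470/1412034903 ≈ -1.6381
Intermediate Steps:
W(f) = 7 + 16*f (W(f) = 7 + (-8*(-2))*f = 7 + 16*f)
480865/U + W(663)/39233 = 480865/(-251937) + (7 + 16*663)/39233 = 480865*(-1/251937) + (7 + 10608)*(1/39233) = -68695/35991 + 10615*(1/39233) = -68695/35991 + 10615/39233 = -2313066470/1412034903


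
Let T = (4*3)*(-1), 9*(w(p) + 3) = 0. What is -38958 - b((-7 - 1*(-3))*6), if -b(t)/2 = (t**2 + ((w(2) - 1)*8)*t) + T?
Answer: -36294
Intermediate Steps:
w(p) = -3 (w(p) = -3 + (1/9)*0 = -3 + 0 = -3)
T = -12 (T = 12*(-1) = -12)
b(t) = 24 - 2*t**2 + 64*t (b(t) = -2*((t**2 + ((-3 - 1)*8)*t) - 12) = -2*((t**2 + (-4*8)*t) - 12) = -2*((t**2 - 32*t) - 12) = -2*(-12 + t**2 - 32*t) = 24 - 2*t**2 + 64*t)
-38958 - b((-7 - 1*(-3))*6) = -38958 - (24 - 2*36*(-7 - 1*(-3))**2 + 64*((-7 - 1*(-3))*6)) = -38958 - (24 - 2*36*(-7 + 3)**2 + 64*((-7 + 3)*6)) = -38958 - (24 - 2*(-4*6)**2 + 64*(-4*6)) = -38958 - (24 - 2*(-24)**2 + 64*(-24)) = -38958 - (24 - 2*576 - 1536) = -38958 - (24 - 1152 - 1536) = -38958 - 1*(-2664) = -38958 + 2664 = -36294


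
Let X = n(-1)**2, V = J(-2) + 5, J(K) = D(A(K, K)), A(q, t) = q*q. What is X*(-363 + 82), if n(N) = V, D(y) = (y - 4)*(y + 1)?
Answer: -7025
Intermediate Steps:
A(q, t) = q**2
D(y) = (1 + y)*(-4 + y) (D(y) = (-4 + y)*(1 + y) = (1 + y)*(-4 + y))
J(K) = -4 + K**4 - 3*K**2 (J(K) = -4 + (K**2)**2 - 3*K**2 = -4 + K**4 - 3*K**2)
V = 5 (V = (-4 + (-2)**4 - 3*(-2)**2) + 5 = (-4 + 16 - 3*4) + 5 = (-4 + 16 - 12) + 5 = 0 + 5 = 5)
n(N) = 5
X = 25 (X = 5**2 = 25)
X*(-363 + 82) = 25*(-363 + 82) = 25*(-281) = -7025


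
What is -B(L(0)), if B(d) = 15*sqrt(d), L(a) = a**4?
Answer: 0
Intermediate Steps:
-B(L(0)) = -15*sqrt(0**4) = -15*sqrt(0) = -15*0 = -1*0 = 0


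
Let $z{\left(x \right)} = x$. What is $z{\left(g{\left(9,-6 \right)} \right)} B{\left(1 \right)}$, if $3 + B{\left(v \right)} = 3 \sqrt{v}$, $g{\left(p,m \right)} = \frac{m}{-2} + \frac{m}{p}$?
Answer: $0$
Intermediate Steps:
$g{\left(p,m \right)} = - \frac{m}{2} + \frac{m}{p}$ ($g{\left(p,m \right)} = m \left(- \frac{1}{2}\right) + \frac{m}{p} = - \frac{m}{2} + \frac{m}{p}$)
$B{\left(v \right)} = -3 + 3 \sqrt{v}$
$z{\left(g{\left(9,-6 \right)} \right)} B{\left(1 \right)} = \left(\left(- \frac{1}{2}\right) \left(-6\right) - \frac{6}{9}\right) \left(-3 + 3 \sqrt{1}\right) = \left(3 - \frac{2}{3}\right) \left(-3 + 3 \cdot 1\right) = \left(3 - \frac{2}{3}\right) \left(-3 + 3\right) = \frac{7}{3} \cdot 0 = 0$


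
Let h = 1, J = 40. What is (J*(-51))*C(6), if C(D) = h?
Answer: -2040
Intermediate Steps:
C(D) = 1
(J*(-51))*C(6) = (40*(-51))*1 = -2040*1 = -2040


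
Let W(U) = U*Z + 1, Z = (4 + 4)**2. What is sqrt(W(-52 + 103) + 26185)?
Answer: 5*sqrt(1178) ≈ 171.61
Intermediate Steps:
Z = 64 (Z = 8**2 = 64)
W(U) = 1 + 64*U (W(U) = U*64 + 1 = 64*U + 1 = 1 + 64*U)
sqrt(W(-52 + 103) + 26185) = sqrt((1 + 64*(-52 + 103)) + 26185) = sqrt((1 + 64*51) + 26185) = sqrt((1 + 3264) + 26185) = sqrt(3265 + 26185) = sqrt(29450) = 5*sqrt(1178)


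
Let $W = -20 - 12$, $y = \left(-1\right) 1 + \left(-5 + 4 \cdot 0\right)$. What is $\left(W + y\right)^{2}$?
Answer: $1444$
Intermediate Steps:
$y = -6$ ($y = -1 + \left(-5 + 0\right) = -1 - 5 = -6$)
$W = -32$
$\left(W + y\right)^{2} = \left(-32 - 6\right)^{2} = \left(-38\right)^{2} = 1444$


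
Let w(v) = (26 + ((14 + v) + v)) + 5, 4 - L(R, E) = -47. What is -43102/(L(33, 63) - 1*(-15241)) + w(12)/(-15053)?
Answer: -324934777/115095238 ≈ -2.8232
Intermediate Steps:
L(R, E) = 51 (L(R, E) = 4 - 1*(-47) = 4 + 47 = 51)
w(v) = 45 + 2*v (w(v) = (26 + (14 + 2*v)) + 5 = (40 + 2*v) + 5 = 45 + 2*v)
-43102/(L(33, 63) - 1*(-15241)) + w(12)/(-15053) = -43102/(51 - 1*(-15241)) + (45 + 2*12)/(-15053) = -43102/(51 + 15241) + (45 + 24)*(-1/15053) = -43102/15292 + 69*(-1/15053) = -43102*1/15292 - 69/15053 = -21551/7646 - 69/15053 = -324934777/115095238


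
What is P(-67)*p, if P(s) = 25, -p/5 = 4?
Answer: -500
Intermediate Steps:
p = -20 (p = -5*4 = -20)
P(-67)*p = 25*(-20) = -500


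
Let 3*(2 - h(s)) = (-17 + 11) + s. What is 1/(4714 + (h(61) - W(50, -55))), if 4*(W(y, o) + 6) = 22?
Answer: 6/28189 ≈ 0.00021285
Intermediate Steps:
h(s) = 4 - s/3 (h(s) = 2 - ((-17 + 11) + s)/3 = 2 - (-6 + s)/3 = 2 + (2 - s/3) = 4 - s/3)
W(y, o) = -1/2 (W(y, o) = -6 + (1/4)*22 = -6 + 11/2 = -1/2)
1/(4714 + (h(61) - W(50, -55))) = 1/(4714 + ((4 - 1/3*61) - 1*(-1/2))) = 1/(4714 + ((4 - 61/3) + 1/2)) = 1/(4714 + (-49/3 + 1/2)) = 1/(4714 - 95/6) = 1/(28189/6) = 6/28189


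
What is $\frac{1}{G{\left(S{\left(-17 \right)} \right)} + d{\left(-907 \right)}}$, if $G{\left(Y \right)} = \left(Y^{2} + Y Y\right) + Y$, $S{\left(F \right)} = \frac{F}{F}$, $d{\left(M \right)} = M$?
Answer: $- \frac{1}{904} \approx -0.0011062$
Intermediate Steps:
$S{\left(F \right)} = 1$
$G{\left(Y \right)} = Y + 2 Y^{2}$ ($G{\left(Y \right)} = \left(Y^{2} + Y^{2}\right) + Y = 2 Y^{2} + Y = Y + 2 Y^{2}$)
$\frac{1}{G{\left(S{\left(-17 \right)} \right)} + d{\left(-907 \right)}} = \frac{1}{1 \left(1 + 2 \cdot 1\right) - 907} = \frac{1}{1 \left(1 + 2\right) - 907} = \frac{1}{1 \cdot 3 - 907} = \frac{1}{3 - 907} = \frac{1}{-904} = - \frac{1}{904}$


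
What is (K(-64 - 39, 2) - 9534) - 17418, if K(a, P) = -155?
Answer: -27107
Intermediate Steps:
(K(-64 - 39, 2) - 9534) - 17418 = (-155 - 9534) - 17418 = -9689 - 17418 = -27107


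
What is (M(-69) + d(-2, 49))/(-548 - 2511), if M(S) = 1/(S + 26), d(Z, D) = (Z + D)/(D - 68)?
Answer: 2040/2499203 ≈ 0.00081626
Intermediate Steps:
d(Z, D) = (D + Z)/(-68 + D)
M(S) = 1/(26 + S)
(M(-69) + d(-2, 49))/(-548 - 2511) = (1/(26 - 69) + (49 - 2)/(-68 + 49))/(-548 - 2511) = (1/(-43) + 47/(-19))/(-3059) = (-1/43 - 1/19*47)*(-1/3059) = (-1/43 - 47/19)*(-1/3059) = -2040/817*(-1/3059) = 2040/2499203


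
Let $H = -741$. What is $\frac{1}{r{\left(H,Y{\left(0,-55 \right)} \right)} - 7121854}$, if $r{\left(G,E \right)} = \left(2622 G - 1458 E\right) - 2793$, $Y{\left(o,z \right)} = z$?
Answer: $- \frac{1}{8987359} \approx -1.1127 \cdot 10^{-7}$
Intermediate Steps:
$r{\left(G,E \right)} = -2793 - 1458 E + 2622 G$ ($r{\left(G,E \right)} = \left(- 1458 E + 2622 G\right) - 2793 = -2793 - 1458 E + 2622 G$)
$\frac{1}{r{\left(H,Y{\left(0,-55 \right)} \right)} - 7121854} = \frac{1}{\left(-2793 - -80190 + 2622 \left(-741\right)\right) - 7121854} = \frac{1}{\left(-2793 + 80190 - 1942902\right) - 7121854} = \frac{1}{-1865505 - 7121854} = \frac{1}{-8987359} = - \frac{1}{8987359}$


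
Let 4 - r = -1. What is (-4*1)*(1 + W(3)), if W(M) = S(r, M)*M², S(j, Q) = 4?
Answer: -148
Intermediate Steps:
r = 5 (r = 4 - 1*(-1) = 4 + 1 = 5)
W(M) = 4*M²
(-4*1)*(1 + W(3)) = (-4*1)*(1 + 4*3²) = -4*(1 + 4*9) = -4*(1 + 36) = -4*37 = -148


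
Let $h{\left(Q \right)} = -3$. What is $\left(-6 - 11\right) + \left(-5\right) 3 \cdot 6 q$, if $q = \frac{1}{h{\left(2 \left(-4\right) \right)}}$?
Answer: $13$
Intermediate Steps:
$q = - \frac{1}{3}$ ($q = \frac{1}{-3} = - \frac{1}{3} \approx -0.33333$)
$\left(-6 - 11\right) + \left(-5\right) 3 \cdot 6 q = \left(-6 - 11\right) + \left(-5\right) 3 \cdot 6 \left(- \frac{1}{3}\right) = \left(-6 - 11\right) + \left(-15\right) 6 \left(- \frac{1}{3}\right) = -17 - -30 = -17 + 30 = 13$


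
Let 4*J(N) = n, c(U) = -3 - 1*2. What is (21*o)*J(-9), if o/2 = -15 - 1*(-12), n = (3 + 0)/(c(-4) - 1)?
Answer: 63/4 ≈ 15.750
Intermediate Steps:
c(U) = -5 (c(U) = -3 - 2 = -5)
n = -½ (n = (3 + 0)/(-5 - 1) = 3/(-6) = 3*(-⅙) = -½ ≈ -0.50000)
J(N) = -⅛ (J(N) = (¼)*(-½) = -⅛)
o = -6 (o = 2*(-15 - 1*(-12)) = 2*(-15 + 12) = 2*(-3) = -6)
(21*o)*J(-9) = (21*(-6))*(-⅛) = -126*(-⅛) = 63/4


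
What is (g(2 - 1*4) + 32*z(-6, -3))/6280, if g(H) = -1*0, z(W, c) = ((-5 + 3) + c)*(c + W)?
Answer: 36/157 ≈ 0.22930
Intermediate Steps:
z(W, c) = (-2 + c)*(W + c)
g(H) = 0
(g(2 - 1*4) + 32*z(-6, -3))/6280 = (0 + 32*((-3)² - 2*(-6) - 2*(-3) - 6*(-3)))/6280 = (0 + 32*(9 + 12 + 6 + 18))*(1/6280) = (0 + 32*45)*(1/6280) = (0 + 1440)*(1/6280) = 1440*(1/6280) = 36/157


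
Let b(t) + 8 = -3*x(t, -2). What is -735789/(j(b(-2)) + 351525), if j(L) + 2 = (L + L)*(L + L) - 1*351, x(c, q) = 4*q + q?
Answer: -735789/353108 ≈ -2.0838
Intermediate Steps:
x(c, q) = 5*q
b(t) = 22 (b(t) = -8 - 15*(-2) = -8 - 3*(-10) = -8 + 30 = 22)
j(L) = -353 + 4*L² (j(L) = -2 + ((L + L)*(L + L) - 1*351) = -2 + ((2*L)*(2*L) - 351) = -2 + (4*L² - 351) = -2 + (-351 + 4*L²) = -353 + 4*L²)
-735789/(j(b(-2)) + 351525) = -735789/((-353 + 4*22²) + 351525) = -735789/((-353 + 4*484) + 351525) = -735789/((-353 + 1936) + 351525) = -735789/(1583 + 351525) = -735789/353108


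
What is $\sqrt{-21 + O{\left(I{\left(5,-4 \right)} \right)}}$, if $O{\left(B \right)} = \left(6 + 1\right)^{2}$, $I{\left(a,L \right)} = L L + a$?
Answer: $2 \sqrt{7} \approx 5.2915$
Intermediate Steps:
$I{\left(a,L \right)} = a + L^{2}$ ($I{\left(a,L \right)} = L^{2} + a = a + L^{2}$)
$O{\left(B \right)} = 49$ ($O{\left(B \right)} = 7^{2} = 49$)
$\sqrt{-21 + O{\left(I{\left(5,-4 \right)} \right)}} = \sqrt{-21 + 49} = \sqrt{28} = 2 \sqrt{7}$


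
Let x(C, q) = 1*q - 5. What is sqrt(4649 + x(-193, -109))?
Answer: sqrt(4535) ≈ 67.342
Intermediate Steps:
x(C, q) = -5 + q (x(C, q) = q - 5 = -5 + q)
sqrt(4649 + x(-193, -109)) = sqrt(4649 + (-5 - 109)) = sqrt(4649 - 114) = sqrt(4535)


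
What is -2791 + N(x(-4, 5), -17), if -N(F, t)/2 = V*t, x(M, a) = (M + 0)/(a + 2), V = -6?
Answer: -2995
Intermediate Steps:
x(M, a) = M/(2 + a)
N(F, t) = 12*t (N(F, t) = -(-12)*t = 12*t)
-2791 + N(x(-4, 5), -17) = -2791 + 12*(-17) = -2791 - 204 = -2995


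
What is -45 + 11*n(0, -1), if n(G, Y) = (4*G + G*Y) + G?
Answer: -45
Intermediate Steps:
n(G, Y) = 5*G + G*Y
-45 + 11*n(0, -1) = -45 + 11*(0*(5 - 1)) = -45 + 11*(0*4) = -45 + 11*0 = -45 + 0 = -45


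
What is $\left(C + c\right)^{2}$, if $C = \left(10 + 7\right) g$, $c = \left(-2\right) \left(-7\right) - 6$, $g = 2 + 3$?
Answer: $8649$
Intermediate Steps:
$g = 5$
$c = 8$ ($c = 14 - 6 = 8$)
$C = 85$ ($C = \left(10 + 7\right) 5 = 17 \cdot 5 = 85$)
$\left(C + c\right)^{2} = \left(85 + 8\right)^{2} = 93^{2} = 8649$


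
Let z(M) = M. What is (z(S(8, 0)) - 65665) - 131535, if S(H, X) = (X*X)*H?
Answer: -197200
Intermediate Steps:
S(H, X) = H*X² (S(H, X) = X²*H = H*X²)
(z(S(8, 0)) - 65665) - 131535 = (8*0² - 65665) - 131535 = (8*0 - 65665) - 131535 = (0 - 65665) - 131535 = -65665 - 131535 = -197200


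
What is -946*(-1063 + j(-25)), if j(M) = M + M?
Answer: 1052898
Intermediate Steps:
j(M) = 2*M
-946*(-1063 + j(-25)) = -946*(-1063 + 2*(-25)) = -946*(-1063 - 50) = -946*(-1113) = 1052898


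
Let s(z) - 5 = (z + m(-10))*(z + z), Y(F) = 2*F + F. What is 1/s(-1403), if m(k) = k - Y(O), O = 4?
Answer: 1/3998555 ≈ 2.5009e-7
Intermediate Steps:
Y(F) = 3*F
m(k) = -12 + k (m(k) = k - 3*4 = k - 1*12 = k - 12 = -12 + k)
s(z) = 5 + 2*z*(-22 + z) (s(z) = 5 + (z + (-12 - 10))*(z + z) = 5 + (z - 22)*(2*z) = 5 + (-22 + z)*(2*z) = 5 + 2*z*(-22 + z))
1/s(-1403) = 1/(5 - 44*(-1403) + 2*(-1403)**2) = 1/(5 + 61732 + 2*1968409) = 1/(5 + 61732 + 3936818) = 1/3998555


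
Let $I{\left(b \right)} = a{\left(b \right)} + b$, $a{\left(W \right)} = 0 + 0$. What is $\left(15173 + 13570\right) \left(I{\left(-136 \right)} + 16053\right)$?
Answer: $457502331$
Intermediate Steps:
$a{\left(W \right)} = 0$
$I{\left(b \right)} = b$ ($I{\left(b \right)} = 0 + b = b$)
$\left(15173 + 13570\right) \left(I{\left(-136 \right)} + 16053\right) = \left(15173 + 13570\right) \left(-136 + 16053\right) = 28743 \cdot 15917 = 457502331$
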